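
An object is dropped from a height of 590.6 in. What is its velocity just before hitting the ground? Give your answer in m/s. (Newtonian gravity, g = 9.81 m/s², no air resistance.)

h = 590.6 in × 0.0254 = 15.0012 m
v = √(2gh) = √(2 × 9.81 × 15.0012) = 17.16 m/s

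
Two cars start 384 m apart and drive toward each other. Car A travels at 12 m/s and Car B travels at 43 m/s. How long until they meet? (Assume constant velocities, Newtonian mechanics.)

Combined speed: v_combined = 12 + 43 = 55 m/s
Time to meet: t = d/v_combined = 384/55 = 6.98 s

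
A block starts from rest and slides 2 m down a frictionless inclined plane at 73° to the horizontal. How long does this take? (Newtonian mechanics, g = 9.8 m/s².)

a = g sin(θ) = 9.8 × sin(73°) = 9.3718 m/s²
t = √(2d/a) = √(2 × 2 / 9.3718) = 0.65 s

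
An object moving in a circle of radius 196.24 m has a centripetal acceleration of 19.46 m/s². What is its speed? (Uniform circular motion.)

v = √(a_c × r) = √(19.46 × 196.24) = 61.8 m/s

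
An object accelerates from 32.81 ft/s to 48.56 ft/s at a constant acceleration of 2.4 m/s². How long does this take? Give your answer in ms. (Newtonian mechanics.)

v₀ = 32.81 ft/s × 0.3048 = 10.0005 m/s
v = 48.56 ft/s × 0.3048 = 14.8011 m/s
t = (v - v₀) / a = (14.8011 - 10.0005) / 2.4 = 2.00025 s
t = 2.00025 s / 0.001 = 2000 ms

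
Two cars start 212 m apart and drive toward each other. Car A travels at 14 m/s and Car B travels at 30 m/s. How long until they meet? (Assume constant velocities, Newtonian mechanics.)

Combined speed: v_combined = 14 + 30 = 44 m/s
Time to meet: t = d/v_combined = 212/44 = 4.82 s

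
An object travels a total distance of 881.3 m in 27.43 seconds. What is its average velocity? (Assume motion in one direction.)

v_avg = Δd / Δt = 881.3 / 27.43 = 32.13 m/s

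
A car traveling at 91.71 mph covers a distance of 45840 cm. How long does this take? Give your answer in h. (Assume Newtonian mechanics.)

d = 45840 cm × 0.01 = 458.4 m
v = 91.71 mph × 0.44704 = 40.998 m/s
t = d / v = 458.4 / 40.998 = 11.181 s
t = 11.181 s / 3600.0 = 0.003106 h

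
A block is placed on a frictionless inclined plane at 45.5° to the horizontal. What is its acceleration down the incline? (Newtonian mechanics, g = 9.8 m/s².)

a = g sin(θ) = 9.8 × sin(45.5°) = 9.8 × 0.7133 = 6.99 m/s²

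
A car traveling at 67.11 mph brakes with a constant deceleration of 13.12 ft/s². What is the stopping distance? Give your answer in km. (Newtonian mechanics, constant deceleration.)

v₀ = 67.11 mph × 0.44704 = 30.0009 m/s
a = 13.12 ft/s² × 0.3048 = 3.99898 m/s²
d = v₀² / (2a) = 30.0009² / (2 × 3.99898) = 900.054 / 7.99796 = 112.535 m
d = 112.535 m / 1000.0 = 0.1125 km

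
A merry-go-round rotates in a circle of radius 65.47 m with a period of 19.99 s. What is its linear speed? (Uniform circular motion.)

v = 2πr/T = 2π×65.47/19.99 = 20.58 m/s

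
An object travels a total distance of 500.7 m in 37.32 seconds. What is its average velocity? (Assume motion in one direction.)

v_avg = Δd / Δt = 500.7 / 37.32 = 13.42 m/s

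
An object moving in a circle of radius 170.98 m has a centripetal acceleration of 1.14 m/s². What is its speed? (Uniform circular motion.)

v = √(a_c × r) = √(1.14 × 170.98) = 13.96 m/s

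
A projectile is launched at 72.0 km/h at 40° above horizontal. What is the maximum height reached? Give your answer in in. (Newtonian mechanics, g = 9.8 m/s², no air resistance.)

v₀ = 72.0 km/h × 0.2777777777777778 = 20.0 m/s
H = v₀² × sin²(θ) / (2g) = 20.0² × sin(40°)² / (2 × 9.8) = 400.0 × 0.413176 / 19.6 = 8.43216 m
H = 8.43216 m / 0.0254 = 332.0 in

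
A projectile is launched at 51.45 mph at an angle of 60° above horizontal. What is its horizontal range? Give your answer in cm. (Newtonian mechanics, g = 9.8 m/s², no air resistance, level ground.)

v₀ = 51.45 mph × 0.44704 = 23.0002 m/s
R = v₀² × sin(2θ) / g = 23.0002² × sin(2 × 60°) / 9.8 = 529.009 × 0.866025 / 9.8 = 46.7485 m
R = 46.7485 m / 0.01 = 4675 cm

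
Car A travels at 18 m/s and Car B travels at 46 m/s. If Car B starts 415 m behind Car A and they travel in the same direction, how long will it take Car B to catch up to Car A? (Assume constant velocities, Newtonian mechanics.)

Relative speed: v_rel = 46 - 18 = 28 m/s
Time to catch: t = d₀/v_rel = 415/28 = 14.82 s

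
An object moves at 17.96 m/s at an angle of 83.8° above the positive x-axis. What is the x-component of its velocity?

vₓ = v cos(θ) = 17.96 × cos(83.8°) = 1.94 m/s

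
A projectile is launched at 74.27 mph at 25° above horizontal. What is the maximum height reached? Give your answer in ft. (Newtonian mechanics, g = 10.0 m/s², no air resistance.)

v₀ = 74.27 mph × 0.44704 = 33.2017 m/s
H = v₀² × sin²(θ) / (2g) = 33.2017² × sin(25°)² / (2 × 10.0) = 1102.35 × 0.178606 / 20.0 = 9.84432 m
H = 9.84432 m / 0.3048 = 32.3 ft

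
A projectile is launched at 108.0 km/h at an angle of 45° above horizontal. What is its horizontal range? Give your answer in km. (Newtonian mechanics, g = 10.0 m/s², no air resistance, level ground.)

v₀ = 108.0 km/h × 0.2777777777777778 = 30.0 m/s
R = v₀² × sin(2θ) / g = 30.0² × sin(2 × 45°) / 10.0 = 900.0 × 1.0 / 10.0 = 90.0 m
R = 90.0 m / 1000.0 = 0.09 km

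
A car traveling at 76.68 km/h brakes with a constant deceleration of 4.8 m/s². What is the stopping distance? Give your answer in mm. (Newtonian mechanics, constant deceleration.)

v₀ = 76.68 km/h × 0.2777777777777778 = 21.3 m/s
d = v₀² / (2a) = 21.3² / (2 × 4.8) = 453.69 / 9.6 = 47.2594 m
d = 47.2594 m / 0.001 = 47260 mm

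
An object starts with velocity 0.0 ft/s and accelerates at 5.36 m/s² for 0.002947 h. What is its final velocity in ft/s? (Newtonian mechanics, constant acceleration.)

v₀ = 0.0 ft/s × 0.3048 = 0.0 m/s
t = 0.002947 h × 3600.0 = 10.6092 s
v = v₀ + a × t = 0.0 + 5.36 × 10.6092 = 56.8653 m/s
v = 56.8653 m/s / 0.3048 = 186.6 ft/s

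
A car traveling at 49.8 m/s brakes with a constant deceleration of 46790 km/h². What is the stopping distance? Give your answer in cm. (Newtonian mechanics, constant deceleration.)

a = 46790 km/h² × 7.716049382716049e-05 = 3.61034 m/s²
d = v₀² / (2a) = 49.8² / (2 × 3.61034) = 2480.04 / 7.22068 = 343.463 m
d = 343.463 m / 0.01 = 34350 cm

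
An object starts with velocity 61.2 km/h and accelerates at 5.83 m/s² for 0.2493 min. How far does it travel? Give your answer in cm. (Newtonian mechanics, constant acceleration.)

v₀ = 61.2 km/h × 0.2777777777777778 = 17.0 m/s
t = 0.2493 min × 60.0 = 14.958 s
d = v₀ × t + ½ × a × t² = 17.0 × 14.958 + 0.5 × 5.83 × 14.958² = 906.493 m
d = 906.493 m / 0.01 = 90650 cm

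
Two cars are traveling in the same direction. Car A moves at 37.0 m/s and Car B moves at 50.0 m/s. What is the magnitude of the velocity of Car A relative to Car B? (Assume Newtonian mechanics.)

v_rel = |v_A - v_B| = |37.0 - 50.0| = 13.0 m/s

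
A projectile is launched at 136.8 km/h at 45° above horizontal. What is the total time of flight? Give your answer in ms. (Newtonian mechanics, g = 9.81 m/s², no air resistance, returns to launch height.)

v₀ = 136.8 km/h × 0.2777777777777778 = 38.0 m/s
T = 2 × v₀ × sin(θ) / g = 2 × 38.0 × sin(45°) / 9.81 = 2 × 38.0 × 0.707107 / 9.81 = 5.4781 s
T = 5.4781 s / 0.001 = 5478 ms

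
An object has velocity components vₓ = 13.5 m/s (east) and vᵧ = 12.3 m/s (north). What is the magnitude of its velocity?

|v| = √(vₓ² + vᵧ²) = √(13.5² + 12.3²) = √(333.54) = 18.26 m/s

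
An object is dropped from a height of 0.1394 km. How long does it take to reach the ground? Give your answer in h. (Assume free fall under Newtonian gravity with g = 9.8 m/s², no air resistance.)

h = 0.1394 km × 1000.0 = 139.4 m
t = √(2h/g) = √(2 × 139.4 / 9.8) = 5.33376 s
t = 5.33376 s / 3600.0 = 0.001482 h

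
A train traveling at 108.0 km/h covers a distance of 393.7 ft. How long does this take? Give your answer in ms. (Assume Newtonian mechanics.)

d = 393.7 ft × 0.3048 = 120.0 m
v = 108.0 km/h × 0.2777777777777778 = 30.0 m/s
t = d / v = 120.0 / 30.0 = 4.0 s
t = 4.0 s / 0.001 = 4000 ms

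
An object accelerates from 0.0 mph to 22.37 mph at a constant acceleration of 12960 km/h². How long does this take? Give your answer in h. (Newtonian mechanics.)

v₀ = 0.0 mph × 0.44704 = 0.0 m/s
v = 22.37 mph × 0.44704 = 10.0003 m/s
a = 12960 km/h² × 7.716049382716049e-05 = 1.0 m/s²
t = (v - v₀) / a = (10.0003 - 0.0) / 1.0 = 10.0003 s
t = 10.0003 s / 3600.0 = 0.002778 h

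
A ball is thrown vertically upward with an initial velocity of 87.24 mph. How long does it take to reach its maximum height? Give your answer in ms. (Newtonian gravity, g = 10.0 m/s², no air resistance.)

v₀ = 87.24 mph × 0.44704 = 38.9998 m/s
t_up = v₀ / g = 38.9998 / 10.0 = 3.89998 s
t_up = 3.89998 s / 0.001 = 3900 ms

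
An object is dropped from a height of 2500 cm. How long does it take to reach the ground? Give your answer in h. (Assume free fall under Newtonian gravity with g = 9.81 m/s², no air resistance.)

h = 2500 cm × 0.01 = 25.0 m
t = √(2h/g) = √(2 × 25.0 / 9.81) = 2.25762 s
t = 2.25762 s / 3600.0 = 0.0006271 h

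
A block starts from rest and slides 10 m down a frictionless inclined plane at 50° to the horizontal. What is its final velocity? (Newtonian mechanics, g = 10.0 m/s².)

a = g sin(θ) = 10.0 × sin(50°) = 7.6604 m/s²
v = √(2ad) = √(2 × 7.6604 × 10) = 12.38 m/s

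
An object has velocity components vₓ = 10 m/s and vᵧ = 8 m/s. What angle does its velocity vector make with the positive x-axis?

θ = arctan(vᵧ/vₓ) = arctan(8/10) = 38.66°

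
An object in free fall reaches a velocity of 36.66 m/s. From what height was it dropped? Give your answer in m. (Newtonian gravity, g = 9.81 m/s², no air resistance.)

h = v² / (2g) = 36.66² / (2 × 9.81) = 68.5 m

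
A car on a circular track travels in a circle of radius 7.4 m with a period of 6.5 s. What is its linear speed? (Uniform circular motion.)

v = 2πr/T = 2π×7.4/6.5 = 7.15 m/s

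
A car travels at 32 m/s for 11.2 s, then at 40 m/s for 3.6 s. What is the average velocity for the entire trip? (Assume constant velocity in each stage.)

d₁ = v₁t₁ = 32 × 11.2 = 358.4 m
d₂ = v₂t₂ = 40 × 3.6 = 144.0 m
d_total = 502.4 m, t_total = 14.8 s
v_avg = d_total/t_total = 502.4/14.8 = 33.95 m/s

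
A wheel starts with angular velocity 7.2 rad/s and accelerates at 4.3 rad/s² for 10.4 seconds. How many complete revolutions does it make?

θ = ω₀t + ½αt² = 7.2×10.4 + ½×4.3×10.4² = 307.424 rad
Total revolutions = θ/(2π) = 307.424/(2π) = 48.93
Complete revolutions = ⌊48.93⌋ = 48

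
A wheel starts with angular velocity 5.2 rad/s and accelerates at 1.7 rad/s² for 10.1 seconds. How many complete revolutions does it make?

θ = ω₀t + ½αt² = 5.2×10.1 + ½×1.7×10.1² = 139.2285 rad
Total revolutions = θ/(2π) = 139.2285/(2π) = 22.16
Complete revolutions = ⌊22.16⌋ = 22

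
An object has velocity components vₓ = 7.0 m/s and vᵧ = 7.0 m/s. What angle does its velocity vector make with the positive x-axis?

θ = arctan(vᵧ/vₓ) = arctan(7.0/7.0) = 45.0°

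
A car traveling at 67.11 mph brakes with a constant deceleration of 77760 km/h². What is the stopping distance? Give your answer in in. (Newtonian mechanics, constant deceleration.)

v₀ = 67.11 mph × 0.44704 = 30.0009 m/s
a = 77760 km/h² × 7.716049382716049e-05 = 6.0 m/s²
d = v₀² / (2a) = 30.0009² / (2 × 6.0) = 900.054 / 12.0 = 75.0045 m
d = 75.0045 m / 0.0254 = 2953 in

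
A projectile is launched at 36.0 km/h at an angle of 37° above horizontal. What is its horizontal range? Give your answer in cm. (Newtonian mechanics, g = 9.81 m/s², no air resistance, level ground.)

v₀ = 36.0 km/h × 0.2777777777777778 = 10.0 m/s
R = v₀² × sin(2θ) / g = 10.0² × sin(2 × 37°) / 9.81 = 100.0 × 0.961262 / 9.81 = 9.7988 m
R = 9.7988 m / 0.01 = 979.9 cm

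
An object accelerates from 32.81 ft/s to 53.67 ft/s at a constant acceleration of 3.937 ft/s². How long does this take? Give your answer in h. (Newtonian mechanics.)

v₀ = 32.81 ft/s × 0.3048 = 10.0005 m/s
v = 53.67 ft/s × 0.3048 = 16.3586 m/s
a = 3.937 ft/s² × 0.3048 = 1.2 m/s²
t = (v - v₀) / a = (16.3586 - 10.0005) / 1.2 = 5.29842 s
t = 5.29842 s / 3600.0 = 0.001472 h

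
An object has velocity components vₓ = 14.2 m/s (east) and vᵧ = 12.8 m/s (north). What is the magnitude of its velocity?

|v| = √(vₓ² + vᵧ²) = √(14.2² + 12.8²) = √(365.48) = 19.12 m/s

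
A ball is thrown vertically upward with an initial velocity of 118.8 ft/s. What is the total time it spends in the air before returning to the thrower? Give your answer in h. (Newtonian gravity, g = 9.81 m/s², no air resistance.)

v₀ = 118.8 ft/s × 0.3048 = 36.2102 m/s
t_total = 2 × v₀ / g = 2 × 36.2102 / 9.81 = 7.3823 s
t_total = 7.3823 s / 3600.0 = 0.002051 h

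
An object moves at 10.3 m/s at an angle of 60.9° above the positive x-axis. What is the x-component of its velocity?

vₓ = v cos(θ) = 10.3 × cos(60.9°) = 5.01 m/s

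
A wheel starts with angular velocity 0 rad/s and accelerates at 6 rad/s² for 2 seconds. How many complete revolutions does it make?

θ = ω₀t + ½αt² = 0×2 + ½×6×2² = 12.0 rad
Total revolutions = θ/(2π) = 12.0/(2π) = 1.91
Complete revolutions = ⌊1.91⌋ = 1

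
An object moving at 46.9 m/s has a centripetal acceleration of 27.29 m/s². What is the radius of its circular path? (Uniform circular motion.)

r = v²/a_c = 46.9²/27.29 = 80.6 m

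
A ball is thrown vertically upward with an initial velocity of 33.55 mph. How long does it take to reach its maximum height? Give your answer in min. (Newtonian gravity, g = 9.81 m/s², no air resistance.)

v₀ = 33.55 mph × 0.44704 = 14.9982 m/s
t_up = v₀ / g = 14.9982 / 9.81 = 1.52887 s
t_up = 1.52887 s / 60.0 = 0.02548 min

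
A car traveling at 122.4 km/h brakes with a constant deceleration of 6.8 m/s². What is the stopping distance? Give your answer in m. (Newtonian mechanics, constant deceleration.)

v₀ = 122.4 km/h × 0.2777777777777778 = 34.0 m/s
d = v₀² / (2a) = 34.0² / (2 × 6.8) = 1156.0 / 13.6 = 85.0 m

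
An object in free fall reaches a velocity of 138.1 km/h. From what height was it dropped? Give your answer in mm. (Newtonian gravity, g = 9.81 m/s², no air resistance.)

v = 138.1 km/h × 0.2777777777777778 = 38.3611 m/s
h = v² / (2g) = 38.3611² / (2 × 9.81) = 75.0038 m
h = 75.0038 m / 0.001 = 75000 mm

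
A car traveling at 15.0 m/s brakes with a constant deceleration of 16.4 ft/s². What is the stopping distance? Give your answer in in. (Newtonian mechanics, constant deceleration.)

a = 16.4 ft/s² × 0.3048 = 4.99872 m/s²
d = v₀² / (2a) = 15.0² / (2 × 4.99872) = 225.0 / 9.99744 = 22.5058 m
d = 22.5058 m / 0.0254 = 886.1 in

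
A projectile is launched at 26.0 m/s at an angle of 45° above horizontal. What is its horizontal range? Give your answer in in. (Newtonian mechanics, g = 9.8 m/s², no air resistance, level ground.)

R = v₀² × sin(2θ) / g = 26.0² × sin(2 × 45°) / 9.8 = 676.0 × 1.0 / 9.8 = 68.9796 m
R = 68.9796 m / 0.0254 = 2716 in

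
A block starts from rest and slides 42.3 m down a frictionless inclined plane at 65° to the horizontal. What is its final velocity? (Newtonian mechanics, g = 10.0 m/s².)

a = g sin(θ) = 10.0 × sin(65°) = 9.0631 m/s²
v = √(2ad) = √(2 × 9.0631 × 42.3) = 27.69 m/s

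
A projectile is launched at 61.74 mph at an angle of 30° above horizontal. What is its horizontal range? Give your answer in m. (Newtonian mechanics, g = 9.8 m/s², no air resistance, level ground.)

v₀ = 61.74 mph × 0.44704 = 27.6002 m/s
R = v₀² × sin(2θ) / g = 27.6002² × sin(2 × 30°) / 9.8 = 761.771 × 0.866025 / 9.8 = 67.32 m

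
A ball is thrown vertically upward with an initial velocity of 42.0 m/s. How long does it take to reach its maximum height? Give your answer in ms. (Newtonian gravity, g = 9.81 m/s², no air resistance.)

t_up = v₀ / g = 42.0 / 9.81 = 4.28135 s
t_up = 4.28135 s / 0.001 = 4281 ms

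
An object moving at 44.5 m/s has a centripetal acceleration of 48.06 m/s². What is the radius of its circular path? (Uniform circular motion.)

r = v²/a_c = 44.5²/48.06 = 41.2 m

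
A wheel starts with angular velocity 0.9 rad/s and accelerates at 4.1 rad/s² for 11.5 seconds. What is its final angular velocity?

ω = ω₀ + αt = 0.9 + 4.1 × 11.5 = 48.05 rad/s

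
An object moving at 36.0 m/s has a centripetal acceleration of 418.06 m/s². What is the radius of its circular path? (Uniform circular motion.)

r = v²/a_c = 36.0²/418.06 = 3.1 m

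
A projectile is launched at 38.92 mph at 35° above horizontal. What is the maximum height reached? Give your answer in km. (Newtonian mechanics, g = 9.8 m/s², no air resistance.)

v₀ = 38.92 mph × 0.44704 = 17.3988 m/s
H = v₀² × sin²(θ) / (2g) = 17.3988² × sin(35°)² / (2 × 9.8) = 302.718 × 0.32899 / 19.6 = 5.08118 m
H = 5.08118 m / 1000.0 = 0.005081 km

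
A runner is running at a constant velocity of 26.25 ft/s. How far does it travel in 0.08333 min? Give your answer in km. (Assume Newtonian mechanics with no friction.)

v = 26.25 ft/s × 0.3048 = 8.001 m/s
t = 0.08333 min × 60.0 = 4.9998 s
d = v × t = 8.001 × 4.9998 = 40.0034 m
d = 40.0034 m / 1000.0 = 0.04 km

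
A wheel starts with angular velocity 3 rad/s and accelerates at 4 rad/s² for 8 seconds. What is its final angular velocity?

ω = ω₀ + αt = 3 + 4 × 8 = 35 rad/s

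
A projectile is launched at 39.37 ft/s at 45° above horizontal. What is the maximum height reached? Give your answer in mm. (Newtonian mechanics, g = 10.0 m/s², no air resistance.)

v₀ = 39.37 ft/s × 0.3048 = 12.0 m/s
H = v₀² × sin²(θ) / (2g) = 12.0² × sin(45°)² / (2 × 10.0) = 144.0 × 0.5 / 20.0 = 3.6 m
H = 3.6 m / 0.001 = 3600 mm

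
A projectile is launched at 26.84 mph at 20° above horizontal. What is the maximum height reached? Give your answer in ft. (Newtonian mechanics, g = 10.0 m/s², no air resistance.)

v₀ = 26.84 mph × 0.44704 = 11.9986 m/s
H = v₀² × sin²(θ) / (2g) = 11.9986² × sin(20°)² / (2 × 10.0) = 143.966 × 0.116978 / 20.0 = 0.842043 m
H = 0.842043 m / 0.3048 = 2.763 ft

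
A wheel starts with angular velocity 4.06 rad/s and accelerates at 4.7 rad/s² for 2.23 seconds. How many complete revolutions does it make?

θ = ω₀t + ½αt² = 4.06×2.23 + ½×4.7×2.23² = 20.740115 rad
Total revolutions = θ/(2π) = 20.740115/(2π) = 3.3
Complete revolutions = ⌊3.3⌋ = 3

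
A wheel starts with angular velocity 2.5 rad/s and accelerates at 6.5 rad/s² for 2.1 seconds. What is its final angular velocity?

ω = ω₀ + αt = 2.5 + 6.5 × 2.1 = 16.15 rad/s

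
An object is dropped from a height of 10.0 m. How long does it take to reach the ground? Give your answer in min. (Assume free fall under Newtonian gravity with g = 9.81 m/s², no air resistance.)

t = √(2h/g) = √(2 × 10.0 / 9.81) = 1.42784 s
t = 1.42784 s / 60.0 = 0.0238 min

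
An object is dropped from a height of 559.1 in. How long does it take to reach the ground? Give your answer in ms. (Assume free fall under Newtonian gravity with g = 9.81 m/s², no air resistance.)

h = 559.1 in × 0.0254 = 14.2011 m
t = √(2h/g) = √(2 × 14.2011 / 9.81) = 1.70154 s
t = 1.70154 s / 0.001 = 1702 ms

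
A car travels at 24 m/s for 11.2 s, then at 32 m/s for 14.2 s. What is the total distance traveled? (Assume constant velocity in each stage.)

d₁ = v₁t₁ = 24 × 11.2 = 268.8 m
d₂ = v₂t₂ = 32 × 14.2 = 454.4 m
d_total = 268.8 + 454.4 = 723.2 m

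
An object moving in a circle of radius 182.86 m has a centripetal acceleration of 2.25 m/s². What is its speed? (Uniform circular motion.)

v = √(a_c × r) = √(2.25 × 182.86) = 20.28 m/s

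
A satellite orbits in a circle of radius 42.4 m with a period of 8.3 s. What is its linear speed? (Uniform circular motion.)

v = 2πr/T = 2π×42.4/8.3 = 32.1 m/s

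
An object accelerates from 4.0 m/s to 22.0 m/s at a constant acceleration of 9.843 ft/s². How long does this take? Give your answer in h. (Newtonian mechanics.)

a = 9.843 ft/s² × 0.3048 = 3.00015 m/s²
t = (v - v₀) / a = (22.0 - 4.0) / 3.00015 = 5.9997 s
t = 5.9997 s / 3600.0 = 0.001667 h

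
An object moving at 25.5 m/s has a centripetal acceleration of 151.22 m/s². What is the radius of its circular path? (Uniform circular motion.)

r = v²/a_c = 25.5²/151.22 = 4.3 m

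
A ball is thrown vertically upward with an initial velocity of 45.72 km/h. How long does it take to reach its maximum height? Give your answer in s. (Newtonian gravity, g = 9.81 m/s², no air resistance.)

v₀ = 45.72 km/h × 0.2777777777777778 = 12.7 m/s
t_up = v₀ / g = 12.7 / 9.81 = 1.295 s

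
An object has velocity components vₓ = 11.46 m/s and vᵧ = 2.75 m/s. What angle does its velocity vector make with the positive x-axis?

θ = arctan(vᵧ/vₓ) = arctan(2.75/11.46) = 13.49°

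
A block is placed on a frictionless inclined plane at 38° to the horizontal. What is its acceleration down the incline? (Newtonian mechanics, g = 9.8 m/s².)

a = g sin(θ) = 9.8 × sin(38°) = 9.8 × 0.6157 = 6.03 m/s²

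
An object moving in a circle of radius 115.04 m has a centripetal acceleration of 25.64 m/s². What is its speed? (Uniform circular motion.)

v = √(a_c × r) = √(25.64 × 115.04) = 54.31 m/s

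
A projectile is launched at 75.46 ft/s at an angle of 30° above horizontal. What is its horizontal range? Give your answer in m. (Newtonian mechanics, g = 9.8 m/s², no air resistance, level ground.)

v₀ = 75.46 ft/s × 0.3048 = 23.0002 m/s
R = v₀² × sin(2θ) / g = 23.0002² × sin(2 × 30°) / 9.8 = 529.009 × 0.866025 / 9.8 = 46.75 m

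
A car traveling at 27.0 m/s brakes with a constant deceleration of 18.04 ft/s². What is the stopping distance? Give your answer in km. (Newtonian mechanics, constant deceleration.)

a = 18.04 ft/s² × 0.3048 = 5.49859 m/s²
d = v₀² / (2a) = 27.0² / (2 × 5.49859) = 729.0 / 10.9972 = 66.2896 m
d = 66.2896 m / 1000.0 = 0.06629 km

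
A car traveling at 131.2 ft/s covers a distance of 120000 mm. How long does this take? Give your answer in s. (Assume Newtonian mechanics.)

d = 120000 mm × 0.001 = 120.0 m
v = 131.2 ft/s × 0.3048 = 39.9898 m/s
t = d / v = 120.0 / 39.9898 = 3.001 s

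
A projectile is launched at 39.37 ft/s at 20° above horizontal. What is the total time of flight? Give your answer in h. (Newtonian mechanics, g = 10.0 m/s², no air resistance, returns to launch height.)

v₀ = 39.37 ft/s × 0.3048 = 12.0 m/s
T = 2 × v₀ × sin(θ) / g = 2 × 12.0 × sin(20°) / 10.0 = 2 × 12.0 × 0.34202 / 10.0 = 0.820848 s
T = 0.820848 s / 3600.0 = 0.000228 h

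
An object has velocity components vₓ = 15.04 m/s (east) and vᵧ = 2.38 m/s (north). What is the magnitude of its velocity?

|v| = √(vₓ² + vᵧ²) = √(15.04² + 2.38²) = √(231.866) = 15.23 m/s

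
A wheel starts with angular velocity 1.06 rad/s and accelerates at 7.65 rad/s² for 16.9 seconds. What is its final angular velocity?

ω = ω₀ + αt = 1.06 + 7.65 × 16.9 = 130.34 rad/s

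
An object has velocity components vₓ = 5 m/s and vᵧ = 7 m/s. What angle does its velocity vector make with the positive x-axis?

θ = arctan(vᵧ/vₓ) = arctan(7/5) = 54.46°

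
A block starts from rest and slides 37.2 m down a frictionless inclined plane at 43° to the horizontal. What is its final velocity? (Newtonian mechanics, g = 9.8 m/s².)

a = g sin(θ) = 9.8 × sin(43°) = 6.6836 m/s²
v = √(2ad) = √(2 × 6.6836 × 37.2) = 22.3 m/s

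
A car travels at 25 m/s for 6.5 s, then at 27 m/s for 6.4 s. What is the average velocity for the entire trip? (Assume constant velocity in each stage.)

d₁ = v₁t₁ = 25 × 6.5 = 162.5 m
d₂ = v₂t₂ = 27 × 6.4 = 172.8 m
d_total = 335.3 m, t_total = 12.9 s
v_avg = d_total/t_total = 335.3/12.9 = 25.99 m/s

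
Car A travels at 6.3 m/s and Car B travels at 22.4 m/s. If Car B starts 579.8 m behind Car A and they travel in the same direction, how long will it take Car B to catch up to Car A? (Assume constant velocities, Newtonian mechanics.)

Relative speed: v_rel = 22.4 - 6.3 = 16.1 m/s
Time to catch: t = d₀/v_rel = 579.8/16.1 = 36.01 s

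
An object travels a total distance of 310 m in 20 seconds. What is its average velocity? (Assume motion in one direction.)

v_avg = Δd / Δt = 310 / 20 = 15.5 m/s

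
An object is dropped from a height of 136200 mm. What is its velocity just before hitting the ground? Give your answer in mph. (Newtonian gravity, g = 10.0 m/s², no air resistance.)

h = 136200 mm × 0.001 = 136.2 m
v = √(2gh) = √(2 × 10.0 × 136.2) = 52.192 m/s
v = 52.192 m/s / 0.44704 = 116.8 mph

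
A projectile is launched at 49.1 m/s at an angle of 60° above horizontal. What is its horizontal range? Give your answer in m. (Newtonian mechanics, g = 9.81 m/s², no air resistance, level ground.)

R = v₀² × sin(2θ) / g = 49.1² × sin(2 × 60°) / 9.81 = 2410.81 × 0.866025 / 9.81 = 212.8 m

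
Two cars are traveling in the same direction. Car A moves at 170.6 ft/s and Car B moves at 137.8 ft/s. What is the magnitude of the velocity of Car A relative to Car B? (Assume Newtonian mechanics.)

v_rel = |v_A - v_B| = |170.6 - 137.8| = 32.8 ft/s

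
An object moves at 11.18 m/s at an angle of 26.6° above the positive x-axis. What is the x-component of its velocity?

vₓ = v cos(θ) = 11.18 × cos(26.6°) = 10.0 m/s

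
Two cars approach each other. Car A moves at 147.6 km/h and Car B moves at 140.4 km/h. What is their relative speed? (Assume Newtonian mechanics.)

v_rel = v_A + v_B = 147.6 + 140.4 = 288.0 km/h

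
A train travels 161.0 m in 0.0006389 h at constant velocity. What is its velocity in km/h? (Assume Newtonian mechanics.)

t = 0.0006389 h × 3600.0 = 2.30004 s
v = d / t = 161.0 / 2.30004 = 69.9988 m/s
v = 69.9988 m/s / 0.2777777777777778 = 252.0 km/h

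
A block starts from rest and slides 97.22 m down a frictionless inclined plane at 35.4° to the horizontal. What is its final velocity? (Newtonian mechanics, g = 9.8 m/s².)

a = g sin(θ) = 9.8 × sin(35.4°) = 5.677 m/s²
v = √(2ad) = √(2 × 5.677 × 97.22) = 33.22 m/s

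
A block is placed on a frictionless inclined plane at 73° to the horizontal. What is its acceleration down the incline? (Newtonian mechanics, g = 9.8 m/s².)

a = g sin(θ) = 9.8 × sin(73°) = 9.8 × 0.9563 = 9.37 m/s²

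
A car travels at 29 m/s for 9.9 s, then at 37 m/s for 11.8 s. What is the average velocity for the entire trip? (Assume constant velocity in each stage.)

d₁ = v₁t₁ = 29 × 9.9 = 287.1 m
d₂ = v₂t₂ = 37 × 11.8 = 436.6 m
d_total = 723.7 m, t_total = 21.7 s
v_avg = d_total/t_total = 723.7/21.7 = 33.35 m/s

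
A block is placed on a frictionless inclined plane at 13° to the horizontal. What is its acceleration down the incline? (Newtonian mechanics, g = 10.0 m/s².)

a = g sin(θ) = 10.0 × sin(13°) = 10.0 × 0.225 = 2.25 m/s²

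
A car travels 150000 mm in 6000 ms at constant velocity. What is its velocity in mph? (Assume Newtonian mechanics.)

d = 150000 mm × 0.001 = 150.0 m
t = 6000 ms × 0.001 = 6.0 s
v = d / t = 150.0 / 6.0 = 25.0 m/s
v = 25.0 m/s / 0.44704 = 55.92 mph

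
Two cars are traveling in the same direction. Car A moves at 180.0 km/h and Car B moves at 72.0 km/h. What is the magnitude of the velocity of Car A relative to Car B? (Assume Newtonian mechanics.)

v_rel = |v_A - v_B| = |180.0 - 72.0| = 108.0 km/h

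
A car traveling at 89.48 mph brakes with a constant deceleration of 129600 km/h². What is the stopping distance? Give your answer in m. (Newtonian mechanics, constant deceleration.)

v₀ = 89.48 mph × 0.44704 = 40.0011 m/s
a = 129600 km/h² × 7.716049382716049e-05 = 10.0 m/s²
d = v₀² / (2a) = 40.0011² / (2 × 10.0) = 1600.09 / 20.0 = 80.0 m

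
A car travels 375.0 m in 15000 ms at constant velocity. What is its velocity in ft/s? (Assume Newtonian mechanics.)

t = 15000 ms × 0.001 = 15.0 s
v = d / t = 375.0 / 15.0 = 25.0 m/s
v = 25.0 m/s / 0.3048 = 82.02 ft/s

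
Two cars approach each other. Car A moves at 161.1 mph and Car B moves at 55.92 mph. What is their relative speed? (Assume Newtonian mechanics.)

v_rel = v_A + v_B = 161.1 + 55.92 = 217.02 mph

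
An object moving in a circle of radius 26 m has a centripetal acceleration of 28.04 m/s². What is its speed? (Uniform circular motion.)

v = √(a_c × r) = √(28.04 × 26) = 27.0 m/s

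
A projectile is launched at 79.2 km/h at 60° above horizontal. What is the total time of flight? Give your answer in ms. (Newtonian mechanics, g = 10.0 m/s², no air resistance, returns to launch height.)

v₀ = 79.2 km/h × 0.2777777777777778 = 22.0 m/s
T = 2 × v₀ × sin(θ) / g = 2 × 22.0 × sin(60°) / 10.0 = 2 × 22.0 × 0.866025 / 10.0 = 3.81051 s
T = 3.81051 s / 0.001 = 3811 ms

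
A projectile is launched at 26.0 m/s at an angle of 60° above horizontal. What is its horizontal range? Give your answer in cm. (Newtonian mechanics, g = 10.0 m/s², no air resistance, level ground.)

R = v₀² × sin(2θ) / g = 26.0² × sin(2 × 60°) / 10.0 = 676.0 × 0.866025 / 10.0 = 58.5433 m
R = 58.5433 m / 0.01 = 5854 cm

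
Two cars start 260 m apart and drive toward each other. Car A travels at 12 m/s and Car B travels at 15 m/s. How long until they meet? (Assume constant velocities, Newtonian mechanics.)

Combined speed: v_combined = 12 + 15 = 27 m/s
Time to meet: t = d/v_combined = 260/27 = 9.63 s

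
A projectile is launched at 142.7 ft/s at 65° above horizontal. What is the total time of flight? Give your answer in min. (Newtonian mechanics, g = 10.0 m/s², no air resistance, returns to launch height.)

v₀ = 142.7 ft/s × 0.3048 = 43.495 m/s
T = 2 × v₀ × sin(θ) / g = 2 × 43.495 × sin(65°) / 10.0 = 2 × 43.495 × 0.906308 / 10.0 = 7.88397 s
T = 7.88397 s / 60.0 = 0.1314 min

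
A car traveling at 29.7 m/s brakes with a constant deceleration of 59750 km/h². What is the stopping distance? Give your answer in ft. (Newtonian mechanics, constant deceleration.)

a = 59750 km/h² × 7.716049382716049e-05 = 4.61034 m/s²
d = v₀² / (2a) = 29.7² / (2 × 4.61034) = 882.09 / 9.22068 = 95.6643 m
d = 95.6643 m / 0.3048 = 313.9 ft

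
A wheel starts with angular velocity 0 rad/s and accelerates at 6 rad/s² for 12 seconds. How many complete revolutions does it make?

θ = ω₀t + ½αt² = 0×12 + ½×6×12² = 432.0 rad
Total revolutions = θ/(2π) = 432.0/(2π) = 68.75
Complete revolutions = ⌊68.75⌋ = 68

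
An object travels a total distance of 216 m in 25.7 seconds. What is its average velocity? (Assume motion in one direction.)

v_avg = Δd / Δt = 216 / 25.7 = 8.4 m/s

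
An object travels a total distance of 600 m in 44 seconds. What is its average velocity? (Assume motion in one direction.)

v_avg = Δd / Δt = 600 / 44 = 13.64 m/s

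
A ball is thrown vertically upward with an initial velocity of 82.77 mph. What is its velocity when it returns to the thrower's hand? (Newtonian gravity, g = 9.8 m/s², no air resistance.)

By conservation of energy (no air resistance), the ball returns to the throw height with the same speed as launch, but directed downward.
|v_ground| = v₀ = 82.77 mph
v_ground = 82.77 mph (downward)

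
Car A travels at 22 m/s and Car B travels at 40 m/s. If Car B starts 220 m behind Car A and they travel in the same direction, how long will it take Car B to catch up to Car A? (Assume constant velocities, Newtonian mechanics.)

Relative speed: v_rel = 40 - 22 = 18 m/s
Time to catch: t = d₀/v_rel = 220/18 = 12.22 s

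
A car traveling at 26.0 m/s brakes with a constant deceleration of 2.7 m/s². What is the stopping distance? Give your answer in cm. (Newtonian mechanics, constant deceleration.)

d = v₀² / (2a) = 26.0² / (2 × 2.7) = 676.0 / 5.4 = 125.185 m
d = 125.185 m / 0.01 = 12520 cm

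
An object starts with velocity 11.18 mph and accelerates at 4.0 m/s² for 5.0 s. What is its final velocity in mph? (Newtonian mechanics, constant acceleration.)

v₀ = 11.18 mph × 0.44704 = 4.99791 m/s
v = v₀ + a × t = 4.99791 + 4.0 × 5.0 = 24.9979 m/s
v = 24.9979 m/s / 0.44704 = 55.92 mph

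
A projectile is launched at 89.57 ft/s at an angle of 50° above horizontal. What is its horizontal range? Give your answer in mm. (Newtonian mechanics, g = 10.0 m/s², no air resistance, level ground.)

v₀ = 89.57 ft/s × 0.3048 = 27.3009 m/s
R = v₀² × sin(2θ) / g = 27.3009² × sin(2 × 50°) / 10.0 = 745.339 × 0.984808 / 10.0 = 73.4016 m
R = 73.4016 m / 0.001 = 73400 mm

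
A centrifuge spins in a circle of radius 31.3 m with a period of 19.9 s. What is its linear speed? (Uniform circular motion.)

v = 2πr/T = 2π×31.3/19.9 = 9.88 m/s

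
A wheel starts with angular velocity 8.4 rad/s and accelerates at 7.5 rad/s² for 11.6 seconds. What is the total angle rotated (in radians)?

θ = ω₀t + ½αt² = 8.4×11.6 + ½×7.5×11.6² = 602.04 rad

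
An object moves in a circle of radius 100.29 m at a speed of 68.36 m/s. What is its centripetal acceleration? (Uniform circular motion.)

a_c = v²/r = 68.36²/100.29 = 4673.0896/100.29 = 46.6 m/s²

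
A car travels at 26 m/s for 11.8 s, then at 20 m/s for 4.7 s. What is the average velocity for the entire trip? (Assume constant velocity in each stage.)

d₁ = v₁t₁ = 26 × 11.8 = 306.8 m
d₂ = v₂t₂ = 20 × 4.7 = 94.0 m
d_total = 400.8 m, t_total = 16.5 s
v_avg = d_total/t_total = 400.8/16.5 = 24.29 m/s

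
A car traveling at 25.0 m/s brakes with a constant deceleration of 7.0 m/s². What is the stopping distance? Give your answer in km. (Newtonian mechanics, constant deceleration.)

d = v₀² / (2a) = 25.0² / (2 × 7.0) = 625.0 / 14.0 = 44.6429 m
d = 44.6429 m / 1000.0 = 0.04464 km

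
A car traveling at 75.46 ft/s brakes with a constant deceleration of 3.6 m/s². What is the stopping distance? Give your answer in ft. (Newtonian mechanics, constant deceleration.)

v₀ = 75.46 ft/s × 0.3048 = 23.0002 m/s
d = v₀² / (2a) = 23.0002² / (2 × 3.6) = 529.009 / 7.2 = 73.4735 m
d = 73.4735 m / 0.3048 = 241.1 ft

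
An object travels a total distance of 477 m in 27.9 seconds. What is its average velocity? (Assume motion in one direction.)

v_avg = Δd / Δt = 477 / 27.9 = 17.1 m/s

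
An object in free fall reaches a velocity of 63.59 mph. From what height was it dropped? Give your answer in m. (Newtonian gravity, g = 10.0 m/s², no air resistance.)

v = 63.59 mph × 0.44704 = 28.4273 m/s
h = v² / (2g) = 28.4273² / (2 × 10.0) = 40.41 m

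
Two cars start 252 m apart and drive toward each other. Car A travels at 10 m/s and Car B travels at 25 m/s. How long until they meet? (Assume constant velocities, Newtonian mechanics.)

Combined speed: v_combined = 10 + 25 = 35 m/s
Time to meet: t = d/v_combined = 252/35 = 7.2 s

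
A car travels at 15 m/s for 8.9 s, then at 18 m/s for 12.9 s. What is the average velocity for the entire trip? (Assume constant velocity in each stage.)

d₁ = v₁t₁ = 15 × 8.9 = 133.5 m
d₂ = v₂t₂ = 18 × 12.9 = 232.2 m
d_total = 365.7 m, t_total = 21.8 s
v_avg = d_total/t_total = 365.7/21.8 = 16.78 m/s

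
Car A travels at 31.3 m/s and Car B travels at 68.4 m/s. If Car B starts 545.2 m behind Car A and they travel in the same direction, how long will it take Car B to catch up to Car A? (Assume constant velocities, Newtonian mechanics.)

Relative speed: v_rel = 68.4 - 31.3 = 37.1 m/s
Time to catch: t = d₀/v_rel = 545.2/37.1 = 14.7 s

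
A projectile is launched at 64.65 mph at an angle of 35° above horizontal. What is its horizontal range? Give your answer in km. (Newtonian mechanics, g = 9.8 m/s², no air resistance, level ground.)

v₀ = 64.65 mph × 0.44704 = 28.9011 m/s
R = v₀² × sin(2θ) / g = 28.9011² × sin(2 × 35°) / 9.8 = 835.274 × 0.939693 / 9.8 = 80.092 m
R = 80.092 m / 1000.0 = 0.08009 km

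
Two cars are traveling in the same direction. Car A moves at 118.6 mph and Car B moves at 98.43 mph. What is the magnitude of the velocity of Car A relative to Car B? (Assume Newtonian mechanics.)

v_rel = |v_A - v_B| = |118.6 - 98.43| = 20.17 mph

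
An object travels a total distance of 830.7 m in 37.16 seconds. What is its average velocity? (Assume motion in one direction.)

v_avg = Δd / Δt = 830.7 / 37.16 = 22.35 m/s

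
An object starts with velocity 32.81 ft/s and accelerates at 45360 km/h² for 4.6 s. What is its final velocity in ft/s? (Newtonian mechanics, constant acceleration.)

v₀ = 32.81 ft/s × 0.3048 = 10.0005 m/s
a = 45360 km/h² × 7.716049382716049e-05 = 3.5 m/s²
v = v₀ + a × t = 10.0005 + 3.5 × 4.6 = 26.1005 m/s
v = 26.1005 m/s / 0.3048 = 85.63 ft/s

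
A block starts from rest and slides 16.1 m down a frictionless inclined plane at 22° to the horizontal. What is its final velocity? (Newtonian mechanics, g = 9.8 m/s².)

a = g sin(θ) = 9.8 × sin(22°) = 3.6711 m/s²
v = √(2ad) = √(2 × 3.6711 × 16.1) = 10.87 m/s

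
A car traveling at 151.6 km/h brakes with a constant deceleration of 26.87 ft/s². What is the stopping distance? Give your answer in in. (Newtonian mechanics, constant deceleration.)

v₀ = 151.6 km/h × 0.2777777777777778 = 42.1111 m/s
a = 26.87 ft/s² × 0.3048 = 8.18998 m/s²
d = v₀² / (2a) = 42.1111² / (2 × 8.18998) = 1773.34 / 16.38 = 108.263 m
d = 108.263 m / 0.0254 = 4262 in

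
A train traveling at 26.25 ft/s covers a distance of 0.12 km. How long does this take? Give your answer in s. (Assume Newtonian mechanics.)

d = 0.12 km × 1000.0 = 120.0 m
v = 26.25 ft/s × 0.3048 = 8.001 m/s
t = d / v = 120.0 / 8.001 = 15.0 s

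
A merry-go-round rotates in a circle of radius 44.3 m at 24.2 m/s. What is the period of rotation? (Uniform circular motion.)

T = 2πr/v = 2π×44.3/24.2 = 11.5 s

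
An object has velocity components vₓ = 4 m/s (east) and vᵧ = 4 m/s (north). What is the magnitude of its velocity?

|v| = √(vₓ² + vᵧ²) = √(4² + 4²) = √(32) = 5.66 m/s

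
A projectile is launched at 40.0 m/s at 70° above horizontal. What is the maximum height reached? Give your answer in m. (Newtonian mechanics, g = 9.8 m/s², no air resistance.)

H = v₀² × sin²(θ) / (2g) = 40.0² × sin(70°)² / (2 × 9.8) = 1600.0 × 0.883022 / 19.6 = 72.08 m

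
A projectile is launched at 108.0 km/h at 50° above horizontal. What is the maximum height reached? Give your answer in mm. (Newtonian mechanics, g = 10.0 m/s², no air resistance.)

v₀ = 108.0 km/h × 0.2777777777777778 = 30.0 m/s
H = v₀² × sin²(θ) / (2g) = 30.0² × sin(50°)² / (2 × 10.0) = 900.0 × 0.586824 / 20.0 = 26.4071 m
H = 26.4071 m / 0.001 = 26410 mm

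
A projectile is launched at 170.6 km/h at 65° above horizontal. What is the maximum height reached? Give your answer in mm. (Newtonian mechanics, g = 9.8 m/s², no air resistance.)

v₀ = 170.6 km/h × 0.2777777777777778 = 47.3889 m/s
H = v₀² × sin²(θ) / (2g) = 47.3889² × sin(65°)² / (2 × 9.8) = 2245.71 × 0.821394 / 19.6 = 94.1129 m
H = 94.1129 m / 0.001 = 94110 mm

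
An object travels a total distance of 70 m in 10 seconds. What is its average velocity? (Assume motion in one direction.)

v_avg = Δd / Δt = 70 / 10 = 7.0 m/s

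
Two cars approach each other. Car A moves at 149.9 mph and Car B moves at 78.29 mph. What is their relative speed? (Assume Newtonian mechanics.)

v_rel = v_A + v_B = 149.9 + 78.29 = 228.19 mph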